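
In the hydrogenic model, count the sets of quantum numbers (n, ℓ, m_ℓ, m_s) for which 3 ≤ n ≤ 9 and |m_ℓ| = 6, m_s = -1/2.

For each n in the range, tally the orbitals obeying |m_ℓ| = 6:
n=7 → 2; n=8 → 4; n=9 → 6.
Orbitals: 2 + 4 + 6 = 12. With m_s fixed to -1/2 there is one state per orbital, so 12 states.

12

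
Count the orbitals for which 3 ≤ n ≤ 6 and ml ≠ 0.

68

Go shell by shell, enumerating (l, ml) with ml ≠ 0:
n=3 → 6; n=4 → 12; n=5 → 20; n=6 → 30.
Total orbitals: 6 + 12 + 20 + 30 = 68.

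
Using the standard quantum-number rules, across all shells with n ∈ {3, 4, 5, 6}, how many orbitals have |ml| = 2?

20

Work shell by shell — for each n, count the (l, ml) pairs that satisfy |ml| = 2:
n=3 → 2; n=4 → 4; n=5 → 6; n=6 → 8.
Total orbitals: 2 + 4 + 6 + 8 = 20.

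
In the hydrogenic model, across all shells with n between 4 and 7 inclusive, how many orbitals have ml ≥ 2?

For each n in the range, tally the orbitals obeying ml ≥ 2:
n=4 → 3; n=5 → 6; n=6 → 10; n=7 → 15.
Total orbitals: 3 + 6 + 10 + 15 = 34.

34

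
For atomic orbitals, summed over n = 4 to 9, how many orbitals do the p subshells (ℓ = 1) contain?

18

A p subshell (ℓ = 1) exists for every n ≥ 2, so shells n = 4, 5, 6, 7, 8, 9 each contribute one — 6 subshells.
Since each p subshell has 2·1+1 = 3 orbitals, the total is 6 × 3 = 18.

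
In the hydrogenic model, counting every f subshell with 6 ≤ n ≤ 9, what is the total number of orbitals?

28

An f subshell (ℓ = 3) exists for every n ≥ 4, so shells n = 6, 7, 8, 9 each contribute one — 4 subshells.
Since each f subshell has 2·3+1 = 7 orbitals, the total is 4 × 7 = 28.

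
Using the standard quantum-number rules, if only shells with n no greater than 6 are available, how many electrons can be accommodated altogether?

182

Total orbitals = 1² + 2² + 3² + 4² + 5² + 6² = 91. Doubling for spin gives 182 electrons.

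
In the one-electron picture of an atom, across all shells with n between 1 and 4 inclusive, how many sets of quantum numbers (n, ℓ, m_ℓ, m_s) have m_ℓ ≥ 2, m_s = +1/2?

4

Treat each shell separately and count matching orbitals:
n=3 → 1; n=4 → 3.
Orbitals: 1 + 3 = 4. With m_s fixed to +1/2 there is one state per orbital, so 4 states.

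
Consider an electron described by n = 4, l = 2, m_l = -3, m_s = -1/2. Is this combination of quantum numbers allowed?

The magnetic quantum number must satisfy −l ≤ m_l ≤ l. With l = 2, m_l can only be -2, -1, 0, 1, 2, so m_l = -3 is forbidden.

No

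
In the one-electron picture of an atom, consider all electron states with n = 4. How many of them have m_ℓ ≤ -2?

With n = 4 the allowed ℓ are 0, 1, …, 3.
The (ℓ, m_ℓ) pairs meeting m_ℓ ≤ -2 give: ℓ=2 → 1; ℓ=3 → 2.
Orbitals: 1 + 2 = 3. Each orbital carries two spin states, so 3 × 2 = 6 states.

6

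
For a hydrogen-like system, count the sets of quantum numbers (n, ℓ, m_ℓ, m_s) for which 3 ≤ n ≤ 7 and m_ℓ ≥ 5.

8

Go shell by shell, enumerating (ℓ, m_ℓ) with m_ℓ ≥ 5:
n=6 → 1; n=7 → 3.
Orbitals: 1 + 3 = 4. Including both spin states (m_s = ±1/2) gives 2 × 4 = 8 states.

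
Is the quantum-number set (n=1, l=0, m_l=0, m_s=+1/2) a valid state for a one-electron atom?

n = 1 is a positive integer. l = 0 satisfies 0 ≤ l ≤ n−1 = 0. m_l = 0 lies in the range −l … +l (here 0). m_s = +1/2 is one of ±1/2.
All four constraints are satisfied.

Valid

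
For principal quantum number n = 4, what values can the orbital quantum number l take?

l is an integer with 0 ≤ l ≤ n−1, so for n = 4: l = 0, 1, 2, 3.

0, 1, 2, 3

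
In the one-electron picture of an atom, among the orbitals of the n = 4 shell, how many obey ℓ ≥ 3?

Orbitals with ℓ ≥ 3, by ℓ: ℓ=3 → 7.
Total orbitals: 7.

7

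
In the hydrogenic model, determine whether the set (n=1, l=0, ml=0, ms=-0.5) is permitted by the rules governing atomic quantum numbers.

n = 1 is a positive integer. l = 0 satisfies 0 ≤ l ≤ n−1 = 0. ml = 0 lies in the range −l … +l (here 0). ms = -1/2 is one of ±1/2.
All four constraints are satisfied.

Yes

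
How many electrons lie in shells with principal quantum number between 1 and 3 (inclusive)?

28

Shell n has n² orbitals: 1²=1 + 2²=4 + 3²=9 = 14 orbitals.
Two spin states per orbital: 2 × 14 = 28 electrons.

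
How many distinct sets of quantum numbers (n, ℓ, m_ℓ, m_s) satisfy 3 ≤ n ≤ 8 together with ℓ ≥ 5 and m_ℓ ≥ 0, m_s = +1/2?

For each n in the range, tally the orbitals obeying ℓ ≥ 5 and m_ℓ ≥ 0:
n=6 → 6; n=7 → 13; n=8 → 21.
Orbitals: 6 + 13 + 21 = 40. With m_s fixed to +1/2 there is one state per orbital, so 40 states.

40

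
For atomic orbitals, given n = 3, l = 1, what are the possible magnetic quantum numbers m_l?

-1, 0, 1

m_l takes every integer from −l to +l. With l = 1 that gives the 3 values -1, 0, 1.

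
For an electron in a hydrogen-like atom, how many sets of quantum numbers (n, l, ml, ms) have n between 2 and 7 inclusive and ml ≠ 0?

Per-shell orbital counts meeting the constraint:
n=2 → 2; n=3 → 6; n=4 → 12; n=5 → 20; n=6 → 30; n=7 → 42.
Orbitals: 2 + 6 + 12 + 20 + 30 + 42 = 112. Including both spin states (ms = ±1/2) gives 2 × 112 = 224 states.

224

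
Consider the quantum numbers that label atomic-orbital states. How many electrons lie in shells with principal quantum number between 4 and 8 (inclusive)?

380

Shell n has n² orbitals: 4²=16 + 5²=25 + 6²=36 + 7²=49 + 8²=64 = 190 orbitals.
Two spin states per orbital: 2 × 190 = 380 electrons.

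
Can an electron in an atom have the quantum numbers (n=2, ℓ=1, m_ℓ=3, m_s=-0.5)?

No

The magnetic quantum number must satisfy −ℓ ≤ m_ℓ ≤ ℓ. With ℓ = 1, m_ℓ can only be -1, 0, 1, so m_ℓ = 3 is forbidden.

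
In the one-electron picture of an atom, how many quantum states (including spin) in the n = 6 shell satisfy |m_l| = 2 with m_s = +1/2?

8

Go through l = 0, …, 5 (the values permitted for n = 6).
Orbitals with |m_l| = 2, by l: l=2 → 2; l=3 → 2; l=4 → 2; l=5 → 2.
Orbitals: 2 + 2 + 2 + 2 = 8. With m_s fixed to a single value there is one state per orbital, giving 8 states.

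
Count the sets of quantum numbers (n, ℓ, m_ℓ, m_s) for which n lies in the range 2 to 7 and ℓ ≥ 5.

70

Per-shell orbital counts meeting the constraint:
n=6 → 11; n=7 → 24.
Orbitals: 11 + 24 = 35. Including both spin states (m_s = ±1/2) gives 2 × 35 = 70 states.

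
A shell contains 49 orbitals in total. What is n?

n = 7

n² = 49 ⇒ n = 7.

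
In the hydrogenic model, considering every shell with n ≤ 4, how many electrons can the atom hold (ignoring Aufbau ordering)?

Total orbitals = 1² + 2² + 3² + 4² = 30. Doubling for spin gives 60 electrons.

60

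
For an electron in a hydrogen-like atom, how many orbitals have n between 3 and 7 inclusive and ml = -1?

For each n in the range, tally the orbitals obeying ml = -1:
n=3 → 2; n=4 → 3; n=5 → 4; n=6 → 5; n=7 → 6.
Total orbitals: 2 + 3 + 4 + 5 + 6 = 20.

20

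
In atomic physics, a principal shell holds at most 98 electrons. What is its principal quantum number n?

2n² = 98 ⇒ n² = 49 ⇒ n = 7.

n = 7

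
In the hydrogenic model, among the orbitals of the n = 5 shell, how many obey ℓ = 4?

Orbitals with ℓ = 4, by ℓ: ℓ=4 → 9.
Total orbitals: 9.

9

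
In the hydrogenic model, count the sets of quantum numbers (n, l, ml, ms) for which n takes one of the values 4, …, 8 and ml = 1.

For each n in the range, tally the orbitals obeying ml = 1:
n=4 → 3; n=5 → 4; n=6 → 5; n=7 → 6; n=8 → 7.
Orbitals: 3 + 4 + 5 + 6 + 7 = 25. Including both spin states (ms = ±1/2) gives 2 × 25 = 50 states.

50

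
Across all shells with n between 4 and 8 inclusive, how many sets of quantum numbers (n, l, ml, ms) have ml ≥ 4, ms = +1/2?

20

Work shell by shell — for each n, count the (l, ml) pairs that satisfy ml ≥ 4:
n=5 → 1; n=6 → 3; n=7 → 6; n=8 → 10.
Orbitals: 1 + 3 + 6 + 10 = 20. With ms fixed to +1/2 there is one state per orbital, so 20 states.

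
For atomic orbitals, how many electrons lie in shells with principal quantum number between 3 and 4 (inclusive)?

Shell n has n² orbitals: 3²=9 + 4²=16 = 25 orbitals.
Two spin states per orbital: 2 × 25 = 50 electrons.

50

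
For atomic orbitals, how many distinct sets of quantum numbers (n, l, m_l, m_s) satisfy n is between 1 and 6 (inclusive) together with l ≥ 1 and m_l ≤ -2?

40

Go shell by shell, enumerating (l, m_l) with l ≥ 1 and m_l ≤ -2:
n=3 → 1; n=4 → 3; n=5 → 6; n=6 → 10.
Orbitals: 1 + 3 + 6 + 10 = 20. Including both spin states (m_s = ±1/2) gives 2 × 20 = 40 states.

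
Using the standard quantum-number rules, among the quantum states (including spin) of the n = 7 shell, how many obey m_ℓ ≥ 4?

The (ℓ, m_ℓ) pairs meeting m_ℓ ≥ 4 give: ℓ=4 → 1; ℓ=5 → 2; ℓ=6 → 3.
Orbitals: 1 + 2 + 3 = 6. Each orbital carries two spin states, so 6 × 2 = 12 states.

12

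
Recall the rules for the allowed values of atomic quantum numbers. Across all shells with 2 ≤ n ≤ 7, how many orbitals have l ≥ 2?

115

Count contributing orbitals for each principal shell:
n=3 → 5; n=4 → 12; n=5 → 21; n=6 → 32; n=7 → 45.
Total orbitals: 5 + 12 + 21 + 32 + 45 = 115.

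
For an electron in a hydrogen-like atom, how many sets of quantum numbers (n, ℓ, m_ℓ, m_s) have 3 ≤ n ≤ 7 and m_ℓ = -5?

Go shell by shell, enumerating (ℓ, m_ℓ) with m_ℓ = -5:
n=6 → 1; n=7 → 2.
Orbitals: 1 + 2 = 3. Including both spin states (m_s = ±1/2) gives 2 × 3 = 6 states.

6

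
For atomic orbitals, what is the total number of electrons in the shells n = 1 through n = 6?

Shell n has n² orbitals: 1²=1 + 2²=4 + 3²=9 + 4²=16 + 5²=25 + 6²=36 = 91 orbitals.
Two spin states per orbital: 2 × 91 = 182 electrons.

182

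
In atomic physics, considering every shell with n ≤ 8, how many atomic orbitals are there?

204

Total orbitals = 1² + 2² + 3² + 4² + 5² + 6² + 7² + 8² = 204.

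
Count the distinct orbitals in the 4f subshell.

A subshell has 2ℓ+1 orbitals; with ℓ = 3, that's 7.

7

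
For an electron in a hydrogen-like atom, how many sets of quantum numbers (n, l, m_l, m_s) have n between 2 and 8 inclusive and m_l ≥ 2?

112

Count contributing orbitals for each principal shell:
n=3 → 1; n=4 → 3; n=5 → 6; n=6 → 10; n=7 → 15; n=8 → 21.
Orbitals: 1 + 3 + 6 + 10 + 15 + 21 = 56. Including both spin states (m_s = ±1/2) gives 2 × 56 = 112 states.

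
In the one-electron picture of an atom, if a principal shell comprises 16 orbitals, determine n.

n = 4

n² = 16 ⇒ n = 4.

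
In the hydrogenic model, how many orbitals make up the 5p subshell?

A subshell has 2l+1 orbitals; with l = 1, that's 3.

3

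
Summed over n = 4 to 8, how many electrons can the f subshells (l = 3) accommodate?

70

An f subshell (l = 3) exists for every n ≥ 4, so shells n = 4, 5, 6, 7, 8 each contribute one — 5 subshells.
Since each f subshell holds 2(2·3+1) = 14 electrons, the total is 5 × 14 = 70.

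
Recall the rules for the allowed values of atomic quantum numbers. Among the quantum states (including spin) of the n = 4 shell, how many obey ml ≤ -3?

The n = 4 shell has l = 0 through 3; check each.
The (l, ml) pairs meeting ml ≤ -3 give: l=3 → 1.
Orbitals: 1. Each orbital carries two spin states, so 1 × 2 = 2 states.

2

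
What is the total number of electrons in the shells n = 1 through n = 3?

28

Shell n has n² orbitals: 1²=1 + 2²=4 + 3²=9 = 14 orbitals.
Two spin states per orbital: 2 × 14 = 28 electrons.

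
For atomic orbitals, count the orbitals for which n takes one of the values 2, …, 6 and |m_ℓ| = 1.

30

Count contributing orbitals for each principal shell:
n=2 → 2; n=3 → 4; n=4 → 6; n=5 → 8; n=6 → 10.
Total orbitals: 2 + 4 + 6 + 8 + 10 = 30.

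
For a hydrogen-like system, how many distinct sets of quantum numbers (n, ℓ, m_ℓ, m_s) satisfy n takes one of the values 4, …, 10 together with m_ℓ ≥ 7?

Per-shell orbital counts meeting the constraint:
n=8 → 1; n=9 → 3; n=10 → 6.
Orbitals: 1 + 3 + 6 = 10. Including both spin states (m_s = ±1/2) gives 2 × 10 = 20 states.

20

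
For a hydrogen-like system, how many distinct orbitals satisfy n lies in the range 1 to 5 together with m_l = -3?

Treat each shell separately and count matching orbitals:
n=4 → 1; n=5 → 2.
Total orbitals: 1 + 2 = 3.

3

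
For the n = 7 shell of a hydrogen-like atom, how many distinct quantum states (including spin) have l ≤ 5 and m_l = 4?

4

Contributions: l=4 → 1; l=5 → 1.
Orbitals: 1 + 1 = 2. Each orbital carries two spin states, so 2 × 2 = 4 states.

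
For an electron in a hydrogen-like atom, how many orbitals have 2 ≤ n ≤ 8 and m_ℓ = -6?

Treat each shell separately and count matching orbitals:
n=7 → 1; n=8 → 2.
Total orbitals: 1 + 2 = 3.

3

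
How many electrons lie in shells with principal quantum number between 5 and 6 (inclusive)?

122

Shell n has n² orbitals: 5²=25 + 6²=36 = 61 orbitals.
Two spin states per orbital: 2 × 61 = 122 electrons.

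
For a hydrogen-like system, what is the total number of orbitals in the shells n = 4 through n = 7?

Shell n has n² orbitals: 4²=16 + 5²=25 + 6²=36 + 7²=49 = 126 orbitals.

126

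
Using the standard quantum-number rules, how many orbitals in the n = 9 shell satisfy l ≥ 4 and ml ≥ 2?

25

With n = 9 the allowed l are 0, 1, …, 8.
Orbitals with l ≥ 4 and ml ≥ 2, by l: l=4 → 3; l=5 → 4; l=6 → 5; l=7 → 6; l=8 → 7.
Total orbitals: 3 + 4 + 5 + 6 + 7 = 25.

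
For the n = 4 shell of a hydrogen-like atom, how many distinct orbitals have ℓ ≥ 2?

12

Go through ℓ = 0, …, 3 (the values permitted for n = 4).
Per ℓ-value: ℓ=2 → 5; ℓ=3 → 7.
Total orbitals: 5 + 7 = 12.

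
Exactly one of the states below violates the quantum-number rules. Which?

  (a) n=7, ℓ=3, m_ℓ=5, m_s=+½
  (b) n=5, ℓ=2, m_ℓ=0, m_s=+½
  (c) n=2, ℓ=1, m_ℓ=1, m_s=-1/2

(a)

(a) has |m_ℓ| = 5 > ℓ = 3, violating −ℓ ≤ m_ℓ ≤ ℓ.
The remaining sets (b), (c) satisfy all four rules.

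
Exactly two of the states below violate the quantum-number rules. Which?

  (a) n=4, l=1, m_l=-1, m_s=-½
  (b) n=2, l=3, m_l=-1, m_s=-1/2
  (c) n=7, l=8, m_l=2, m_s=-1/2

(b) and (c)

(b) has l = 3 ≥ n = 2, violating 0 ≤ l ≤ n−1.
(c) has l = 8 ≥ n = 7, violating 0 ≤ l ≤ n−1.
The remaining set (a) satisfies all four rules.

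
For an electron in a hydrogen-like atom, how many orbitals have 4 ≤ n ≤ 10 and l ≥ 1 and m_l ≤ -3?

84

Per-shell orbital counts meeting the constraint:
n=4 → 1; n=5 → 3; n=6 → 6; n=7 → 10; n=8 → 15; n=9 → 21; n=10 → 28.
Total orbitals: 1 + 3 + 6 + 10 + 15 + 21 + 28 = 84.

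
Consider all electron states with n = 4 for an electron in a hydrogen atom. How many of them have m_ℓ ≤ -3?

Go through ℓ = 0, …, 3 (the values permitted for n = 4).
Orbitals with m_ℓ ≤ -3, by ℓ: ℓ=3 → 1.
Orbitals: 1. Each orbital carries two spin states, so 1 × 2 = 2 states.

2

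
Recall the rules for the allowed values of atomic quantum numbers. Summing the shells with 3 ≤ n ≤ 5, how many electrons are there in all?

Shell n has n² orbitals: 3²=9 + 4²=16 + 5²=25 = 50 orbitals.
Two spin states per orbital: 2 × 50 = 100 electrons.

100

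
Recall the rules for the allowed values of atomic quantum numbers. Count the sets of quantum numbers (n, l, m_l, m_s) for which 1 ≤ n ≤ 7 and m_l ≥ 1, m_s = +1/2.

Treat each shell separately and count matching orbitals:
n=2 → 1; n=3 → 3; n=4 → 6; n=5 → 10; n=6 → 15; n=7 → 21.
Orbitals: 1 + 3 + 6 + 10 + 15 + 21 = 56. With m_s fixed to +1/2 there is one state per orbital, so 56 states.

56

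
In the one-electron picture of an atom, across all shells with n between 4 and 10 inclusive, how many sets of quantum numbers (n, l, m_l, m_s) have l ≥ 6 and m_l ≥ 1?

140

Count contributing orbitals for each principal shell:
n=7 → 6; n=8 → 13; n=9 → 21; n=10 → 30.
Orbitals: 6 + 13 + 21 + 30 = 70. Including both spin states (m_s = ±1/2) gives 2 × 70 = 140 states.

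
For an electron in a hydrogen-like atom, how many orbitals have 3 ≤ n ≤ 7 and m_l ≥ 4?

Go shell by shell, enumerating (l, m_l) with m_l ≥ 4:
n=5 → 1; n=6 → 3; n=7 → 6.
Total orbitals: 1 + 3 + 6 = 10.

10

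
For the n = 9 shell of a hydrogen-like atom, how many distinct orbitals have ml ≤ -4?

15

Go through l = 0, …, 8 (the values permitted for n = 9).
Contributions: l=4 → 1; l=5 → 2; l=6 → 3; l=7 → 4; l=8 → 5.
Total orbitals: 1 + 2 + 3 + 4 + 5 = 15.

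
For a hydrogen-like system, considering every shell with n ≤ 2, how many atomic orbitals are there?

Total orbitals = 1² + 2² = 5.

5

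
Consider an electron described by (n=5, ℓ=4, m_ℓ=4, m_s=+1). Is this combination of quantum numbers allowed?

The spin quantum number for an electron can only be m_s = +1/2 or −1/2; m_s = +1 is not one of those.

Not allowed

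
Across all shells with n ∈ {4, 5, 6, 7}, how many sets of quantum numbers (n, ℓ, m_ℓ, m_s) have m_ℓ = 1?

Per-shell orbital counts meeting the constraint:
n=4 → 3; n=5 → 4; n=6 → 5; n=7 → 6.
Orbitals: 3 + 4 + 5 + 6 = 18. Including both spin states (m_s = ±1/2) gives 2 × 18 = 36 states.

36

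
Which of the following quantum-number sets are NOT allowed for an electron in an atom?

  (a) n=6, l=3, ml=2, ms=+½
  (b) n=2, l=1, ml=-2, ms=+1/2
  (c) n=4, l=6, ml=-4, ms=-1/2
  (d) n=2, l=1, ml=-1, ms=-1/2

(b) and (c)

(b) has |ml| = 2 > l = 1, violating −l ≤ ml ≤ l.
(c) has l = 6 ≥ n = 4, violating 0 ≤ l ≤ n−1.
The remaining sets (a), (d) satisfy all four rules.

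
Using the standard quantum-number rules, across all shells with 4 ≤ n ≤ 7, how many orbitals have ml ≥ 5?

4

Work shell by shell — for each n, count the (l, ml) pairs that satisfy ml ≥ 5:
n=6 → 1; n=7 → 3.
Total orbitals: 1 + 3 = 4.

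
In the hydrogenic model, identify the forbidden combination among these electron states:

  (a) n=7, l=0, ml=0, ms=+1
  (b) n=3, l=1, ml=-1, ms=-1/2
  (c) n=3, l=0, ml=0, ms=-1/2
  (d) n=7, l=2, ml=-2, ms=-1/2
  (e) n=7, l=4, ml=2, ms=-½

(a) has ms = +1, but an electron's spin must be ±1/2.
The remaining sets (b), (c), (d), (e) satisfy all four rules.

(a)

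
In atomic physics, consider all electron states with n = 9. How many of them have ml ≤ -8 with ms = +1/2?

Go through l = 0, …, 8 (the values permitted for n = 9).
Per l-value: l=8 → 1.
Orbitals: 1. With ms fixed to a single value there is one state per orbital, giving 1 state.

1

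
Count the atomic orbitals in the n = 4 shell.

The n = 4 shell contains n² = 4² = 16 orbitals.

16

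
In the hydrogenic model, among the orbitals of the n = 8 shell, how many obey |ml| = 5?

Go through l = 0, …, 7 (the values permitted for n = 8).
The (l, ml) pairs meeting |ml| = 5 give: l=5 → 2; l=6 → 2; l=7 → 2.
Total orbitals: 2 + 2 + 2 = 6.

6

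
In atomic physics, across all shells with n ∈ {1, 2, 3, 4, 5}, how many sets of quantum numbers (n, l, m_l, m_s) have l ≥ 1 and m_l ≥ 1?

40

Work shell by shell — for each n, count the (l, m_l) pairs that satisfy l ≥ 1 and m_l ≥ 1:
n=2 → 1; n=3 → 3; n=4 → 6; n=5 → 10.
Orbitals: 1 + 3 + 6 + 10 = 20. Including both spin states (m_s = ±1/2) gives 2 × 20 = 40 states.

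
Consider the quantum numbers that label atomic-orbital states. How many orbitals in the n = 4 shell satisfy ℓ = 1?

3

Contributions: ℓ=1 → 3.
Total orbitals: 3.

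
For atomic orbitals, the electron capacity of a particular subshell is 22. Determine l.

2(2l+1) = 22 ⇒ 2l+1 = 11 ⇒ l = 5.

l = 5 (h)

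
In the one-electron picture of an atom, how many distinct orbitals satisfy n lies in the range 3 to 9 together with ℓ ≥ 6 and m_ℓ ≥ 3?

Per-shell orbital counts meeting the constraint:
n=7 → 4; n=8 → 9; n=9 → 15.
Total orbitals: 4 + 9 + 15 = 28.

28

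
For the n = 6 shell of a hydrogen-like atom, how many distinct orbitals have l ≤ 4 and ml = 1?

With n = 6 the allowed l are 0, 1, …, 5.
Per l-value: l=1 → 1; l=2 → 1; l=3 → 1; l=4 → 1.
Total orbitals: 1 + 1 + 1 + 1 = 4.

4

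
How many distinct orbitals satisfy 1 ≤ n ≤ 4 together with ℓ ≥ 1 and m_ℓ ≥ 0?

16

Go shell by shell, enumerating (ℓ, m_ℓ) with ℓ ≥ 1 and m_ℓ ≥ 0:
n=2 → 2; n=3 → 5; n=4 → 9.
Total orbitals: 2 + 5 + 9 = 16.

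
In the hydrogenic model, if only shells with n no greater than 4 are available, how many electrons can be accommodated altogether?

Total orbitals = 1² + 2² + 3² + 4² = 30. Doubling for spin gives 60 electrons.

60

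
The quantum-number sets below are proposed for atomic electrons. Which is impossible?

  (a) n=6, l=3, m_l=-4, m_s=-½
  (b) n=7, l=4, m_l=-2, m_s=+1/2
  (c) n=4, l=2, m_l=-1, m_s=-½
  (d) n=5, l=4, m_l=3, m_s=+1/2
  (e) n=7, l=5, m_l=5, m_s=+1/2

(a)

(a) has |m_l| = 4 > l = 3, violating −l ≤ m_l ≤ l.
The remaining sets (b), (c), (d), (e) satisfy all four rules.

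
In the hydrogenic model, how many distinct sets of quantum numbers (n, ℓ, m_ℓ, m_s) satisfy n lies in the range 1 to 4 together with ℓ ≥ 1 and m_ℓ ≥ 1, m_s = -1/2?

For each n in the range, tally the orbitals obeying ℓ ≥ 1 and m_ℓ ≥ 1:
n=2 → 1; n=3 → 3; n=4 → 6.
Orbitals: 1 + 3 + 6 = 10. With m_s fixed to -1/2 there is one state per orbital, so 10 states.

10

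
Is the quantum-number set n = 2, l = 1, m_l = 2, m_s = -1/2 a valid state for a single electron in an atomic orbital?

Invalid

The magnetic quantum number must satisfy −l ≤ m_l ≤ l. With l = 1, m_l can only be -1, 0, 1, so m_l = 2 is forbidden.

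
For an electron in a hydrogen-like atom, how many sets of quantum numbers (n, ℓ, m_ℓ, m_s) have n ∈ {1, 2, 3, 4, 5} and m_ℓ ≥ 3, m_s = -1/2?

Go shell by shell, enumerating (ℓ, m_ℓ) with m_ℓ ≥ 3:
n=4 → 1; n=5 → 3.
Orbitals: 1 + 3 = 4. With m_s fixed to -1/2 there is one state per orbital, so 4 states.

4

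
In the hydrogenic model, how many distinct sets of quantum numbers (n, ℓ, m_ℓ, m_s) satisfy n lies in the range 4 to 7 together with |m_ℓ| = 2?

56

Go shell by shell, enumerating (ℓ, m_ℓ) with |m_ℓ| = 2:
n=4 → 4; n=5 → 6; n=6 → 8; n=7 → 10.
Orbitals: 4 + 6 + 8 + 10 = 28. Including both spin states (m_s = ±1/2) gives 2 × 28 = 56 states.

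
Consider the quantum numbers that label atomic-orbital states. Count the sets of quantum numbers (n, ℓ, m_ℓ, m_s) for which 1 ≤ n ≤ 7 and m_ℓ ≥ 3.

40

Work shell by shell — for each n, count the (ℓ, m_ℓ) pairs that satisfy m_ℓ ≥ 3:
n=4 → 1; n=5 → 3; n=6 → 6; n=7 → 10.
Orbitals: 1 + 3 + 6 + 10 = 20. Including both spin states (m_s = ±1/2) gives 2 × 20 = 40 states.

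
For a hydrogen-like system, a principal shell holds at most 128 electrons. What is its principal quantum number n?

n = 8

2n² = 128 ⇒ n² = 64 ⇒ n = 8.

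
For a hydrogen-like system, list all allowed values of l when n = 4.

l is an integer with 0 ≤ l ≤ n−1, so for n = 4: l = 0, 1, 2, 3.

0, 1, 2, 3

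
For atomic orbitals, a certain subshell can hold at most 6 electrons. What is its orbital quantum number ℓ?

2(2ℓ+1) = 6 ⇒ 2ℓ+1 = 3 ⇒ ℓ = 1.

ℓ = 1 (p)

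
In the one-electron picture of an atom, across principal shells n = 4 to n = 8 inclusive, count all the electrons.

Shell n has n² orbitals: 4²=16 + 5²=25 + 6²=36 + 7²=49 + 8²=64 = 190 orbitals.
Two spin states per orbital: 2 × 190 = 380 electrons.

380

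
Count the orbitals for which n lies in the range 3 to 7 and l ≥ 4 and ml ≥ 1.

For each n in the range, tally the orbitals obeying l ≥ 4 and ml ≥ 1:
n=5 → 4; n=6 → 9; n=7 → 15.
Total orbitals: 4 + 9 + 15 = 28.

28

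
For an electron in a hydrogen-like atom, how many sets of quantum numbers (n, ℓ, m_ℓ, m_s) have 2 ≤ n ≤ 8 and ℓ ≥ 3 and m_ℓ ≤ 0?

Count contributing orbitals for each principal shell:
n=4 → 4; n=5 → 9; n=6 → 15; n=7 → 22; n=8 → 30.
Orbitals: 4 + 9 + 15 + 22 + 30 = 80. Including both spin states (m_s = ±1/2) gives 2 × 80 = 160 states.

160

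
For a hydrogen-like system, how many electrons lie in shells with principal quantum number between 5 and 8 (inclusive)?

Shell n has n² orbitals: 5²=25 + 6²=36 + 7²=49 + 8²=64 = 174 orbitals.
Two spin states per orbital: 2 × 174 = 348 electrons.

348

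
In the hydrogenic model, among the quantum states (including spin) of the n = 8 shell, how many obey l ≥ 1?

126

For n = 8, l ranges over 0 … 7.
Per l-value: l=1 → 3; l=2 → 5; l=3 → 7; l=4 → 9; l=5 → 11; l=6 → 13; l=7 → 15.
Orbitals: 3 + 5 + 7 + 9 + 11 + 13 + 15 = 63. Each orbital carries two spin states, so 63 × 2 = 126 states.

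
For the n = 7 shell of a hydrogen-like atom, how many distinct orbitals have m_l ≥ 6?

1

With n = 7 the allowed l are 0, 1, …, 6.
Orbitals with m_l ≥ 6, by l: l=6 → 1.
Total orbitals: 1.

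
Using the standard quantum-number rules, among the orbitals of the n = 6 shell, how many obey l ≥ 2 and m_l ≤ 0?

18

For n = 6, l ranges over 0 … 5.
The (l, m_l) pairs meeting l ≥ 2 and m_l ≤ 0 give: l=2 → 3; l=3 → 4; l=4 → 5; l=5 → 6.
Total orbitals: 3 + 4 + 5 + 6 = 18.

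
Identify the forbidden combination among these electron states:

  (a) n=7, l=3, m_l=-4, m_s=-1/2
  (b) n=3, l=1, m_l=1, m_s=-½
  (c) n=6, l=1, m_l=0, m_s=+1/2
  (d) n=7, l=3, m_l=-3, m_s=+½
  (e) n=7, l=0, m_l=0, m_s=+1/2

(a) has |m_l| = 4 > l = 3, violating −l ≤ m_l ≤ l.
The remaining sets (b), (c), (d), (e) satisfy all four rules.

(a)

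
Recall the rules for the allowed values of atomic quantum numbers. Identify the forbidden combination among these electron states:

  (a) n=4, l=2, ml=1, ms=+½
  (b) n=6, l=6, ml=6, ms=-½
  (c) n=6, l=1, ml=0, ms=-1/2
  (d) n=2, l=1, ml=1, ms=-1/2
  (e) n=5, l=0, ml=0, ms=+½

(b) has l = 6 ≥ n = 6, violating 0 ≤ l ≤ n−1.
The remaining sets (a), (c), (d), (e) satisfy all four rules.

(b)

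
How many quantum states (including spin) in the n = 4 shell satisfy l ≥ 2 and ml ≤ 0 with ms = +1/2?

Per l-value: l=2 → 3; l=3 → 4.
Orbitals: 3 + 4 = 7. With ms fixed to a single value there is one state per orbital, giving 7 states.

7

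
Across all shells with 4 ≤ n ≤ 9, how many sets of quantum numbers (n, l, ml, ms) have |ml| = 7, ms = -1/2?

Go shell by shell, enumerating (l, ml) with |ml| = 7:
n=8 → 2; n=9 → 4.
Orbitals: 2 + 4 = 6. With ms fixed to -1/2 there is one state per orbital, so 6 states.

6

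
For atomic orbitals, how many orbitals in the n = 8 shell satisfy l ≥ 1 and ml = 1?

7

For n = 8, l ranges over 0 … 7.
Orbitals with l ≥ 1 and ml = 1, by l: l=1 → 1; l=2 → 1; l=3 → 1; l=4 → 1; l=5 → 1; l=6 → 1; l=7 → 1.
Total orbitals: 1 + 1 + 1 + 1 + 1 + 1 + 1 = 7.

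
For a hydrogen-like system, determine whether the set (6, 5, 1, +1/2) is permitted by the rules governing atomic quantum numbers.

Valid

n = 6 is a positive integer. l = 5 satisfies 0 ≤ l ≤ n−1 = 5. m_l = 1 lies in the range −l … +l (here −5 … 5). m_s = +1/2 is one of ±1/2.
All four constraints are satisfied.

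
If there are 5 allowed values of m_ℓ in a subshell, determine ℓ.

m_ℓ ranges over 2ℓ+1 integers, so 2ℓ+1 = 5 ⇒ ℓ = 2.

ℓ = 2 (d)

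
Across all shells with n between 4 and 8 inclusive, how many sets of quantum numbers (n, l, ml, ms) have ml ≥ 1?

160

Count contributing orbitals for each principal shell:
n=4 → 6; n=5 → 10; n=6 → 15; n=7 → 21; n=8 → 28.
Orbitals: 6 + 10 + 15 + 21 + 28 = 80. Including both spin states (ms = ±1/2) gives 2 × 80 = 160 states.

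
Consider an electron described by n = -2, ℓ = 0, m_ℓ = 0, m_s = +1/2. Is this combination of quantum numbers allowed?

The principal quantum number must be a positive integer (n ≥ 1), but here n = -2.

No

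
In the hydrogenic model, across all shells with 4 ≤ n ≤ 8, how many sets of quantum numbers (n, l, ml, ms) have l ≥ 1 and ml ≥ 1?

Count contributing orbitals for each principal shell:
n=4 → 6; n=5 → 10; n=6 → 15; n=7 → 21; n=8 → 28.
Orbitals: 6 + 10 + 15 + 21 + 28 = 80. Including both spin states (ms = ±1/2) gives 2 × 80 = 160 states.

160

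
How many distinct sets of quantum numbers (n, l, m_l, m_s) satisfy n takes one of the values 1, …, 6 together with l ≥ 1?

170

Go shell by shell, enumerating (l, m_l) with l ≥ 1:
n=2 → 3; n=3 → 8; n=4 → 15; n=5 → 24; n=6 → 35.
Orbitals: 3 + 8 + 15 + 24 + 35 = 85. Including both spin states (m_s = ±1/2) gives 2 × 85 = 170 states.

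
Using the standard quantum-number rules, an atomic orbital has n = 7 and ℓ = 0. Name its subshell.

7s

ℓ = 0 corresponds to the letter 's', so the subshell is 7s.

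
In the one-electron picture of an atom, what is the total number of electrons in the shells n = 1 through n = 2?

Shell n has n² orbitals: 1²=1 + 2²=4 = 5 orbitals.
Two spin states per orbital: 2 × 5 = 10 electrons.

10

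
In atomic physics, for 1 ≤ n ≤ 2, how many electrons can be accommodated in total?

Total orbitals = 1² + 2² = 5. Doubling for spin gives 10 electrons.

10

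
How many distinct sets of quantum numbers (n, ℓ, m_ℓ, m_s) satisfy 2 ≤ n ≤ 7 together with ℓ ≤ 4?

Per-shell orbital counts meeting the constraint:
n=2 → 4; n=3 → 9; n=4 → 16; n=5 → 25; n=6 → 25; n=7 → 25.
Orbitals: 4 + 9 + 16 + 25 + 25 + 25 = 104. Including both spin states (m_s = ±1/2) gives 2 × 104 = 208 states.

208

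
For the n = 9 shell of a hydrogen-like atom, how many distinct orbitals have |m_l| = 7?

4

For n = 9, l ranges over 0 … 8.
Per l-value: l=7 → 2; l=8 → 2.
Total orbitals: 2 + 2 = 4.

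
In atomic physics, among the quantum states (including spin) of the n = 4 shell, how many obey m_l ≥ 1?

12

Go through l = 0, …, 3 (the values permitted for n = 4).
Contributions: l=1 → 1; l=2 → 2; l=3 → 3.
Orbitals: 1 + 2 + 3 = 6. Each orbital carries two spin states, so 6 × 2 = 12 states.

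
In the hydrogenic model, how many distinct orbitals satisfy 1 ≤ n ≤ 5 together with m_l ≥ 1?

Treat each shell separately and count matching orbitals:
n=2 → 1; n=3 → 3; n=4 → 6; n=5 → 10.
Total orbitals: 1 + 3 + 6 + 10 = 20.

20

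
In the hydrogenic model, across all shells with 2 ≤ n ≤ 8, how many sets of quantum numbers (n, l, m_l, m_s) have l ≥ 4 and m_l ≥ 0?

Treat each shell separately and count matching orbitals:
n=5 → 5; n=6 → 11; n=7 → 18; n=8 → 26.
Orbitals: 5 + 11 + 18 + 26 = 60. Including both spin states (m_s = ±1/2) gives 2 × 60 = 120 states.

120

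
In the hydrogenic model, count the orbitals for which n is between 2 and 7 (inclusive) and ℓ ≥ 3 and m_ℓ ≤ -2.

30

Treat each shell separately and count matching orbitals:
n=4 → 2; n=5 → 5; n=6 → 9; n=7 → 14.
Total orbitals: 2 + 5 + 9 + 14 = 30.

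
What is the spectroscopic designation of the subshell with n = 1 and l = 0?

l = 0 corresponds to the letter 's', so the subshell is 1s.

1s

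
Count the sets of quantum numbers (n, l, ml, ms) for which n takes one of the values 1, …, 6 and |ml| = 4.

12

Per-shell orbital counts meeting the constraint:
n=5 → 2; n=6 → 4.
Orbitals: 2 + 4 = 6. Including both spin states (ms = ±1/2) gives 2 × 6 = 12 states.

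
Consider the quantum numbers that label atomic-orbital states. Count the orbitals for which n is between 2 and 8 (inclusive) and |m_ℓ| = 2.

42

Count contributing orbitals for each principal shell:
n=3 → 2; n=4 → 4; n=5 → 6; n=6 → 8; n=7 → 10; n=8 → 12.
Total orbitals: 2 + 4 + 6 + 8 + 10 + 12 = 42.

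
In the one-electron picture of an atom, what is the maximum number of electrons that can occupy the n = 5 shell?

A shell holds 2n² electrons: 2 × 5² = 2 × 25 = 50.

50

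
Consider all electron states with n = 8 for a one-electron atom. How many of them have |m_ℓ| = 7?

With n = 8 the allowed ℓ are 0, 1, …, 7.
Per ℓ-value: ℓ=7 → 2.
Orbitals: 2. Each orbital carries two spin states, so 2 × 2 = 4 states.

4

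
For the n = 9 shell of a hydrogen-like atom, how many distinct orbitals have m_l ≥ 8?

1

Orbitals with m_l ≥ 8, by l: l=8 → 1.
Total orbitals: 1.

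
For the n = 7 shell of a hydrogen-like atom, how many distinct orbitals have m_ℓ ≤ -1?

21

With n = 7 the allowed ℓ are 0, 1, …, 6.
The (ℓ, m_ℓ) pairs meeting m_ℓ ≤ -1 give: ℓ=1 → 1; ℓ=2 → 2; ℓ=3 → 3; ℓ=4 → 4; ℓ=5 → 5; ℓ=6 → 6.
Total orbitals: 1 + 2 + 3 + 4 + 5 + 6 = 21.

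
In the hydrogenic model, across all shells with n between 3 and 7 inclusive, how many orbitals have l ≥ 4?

62

Per-shell orbital counts meeting the constraint:
n=5 → 9; n=6 → 20; n=7 → 33.
Total orbitals: 9 + 20 + 33 = 62.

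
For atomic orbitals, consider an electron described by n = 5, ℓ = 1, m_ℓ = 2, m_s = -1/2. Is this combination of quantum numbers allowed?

Invalid

The magnetic quantum number must satisfy −ℓ ≤ m_ℓ ≤ ℓ. With ℓ = 1, m_ℓ can only be -1, 0, 1, so m_ℓ = 2 is forbidden.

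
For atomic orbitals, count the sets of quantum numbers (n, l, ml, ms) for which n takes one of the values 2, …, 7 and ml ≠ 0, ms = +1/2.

112

Per-shell orbital counts meeting the constraint:
n=2 → 2; n=3 → 6; n=4 → 12; n=5 → 20; n=6 → 30; n=7 → 42.
Orbitals: 2 + 6 + 12 + 20 + 30 + 42 = 112. With ms fixed to +1/2 there is one state per orbital, so 112 states.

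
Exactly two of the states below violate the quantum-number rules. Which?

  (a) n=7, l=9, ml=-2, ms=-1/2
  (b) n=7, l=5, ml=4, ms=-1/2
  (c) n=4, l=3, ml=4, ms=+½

(a) has l = 9 ≥ n = 7, violating 0 ≤ l ≤ n−1.
(c) has |ml| = 4 > l = 3, violating −l ≤ ml ≤ l.
The remaining set (b) satisfies all four rules.

(a) and (c)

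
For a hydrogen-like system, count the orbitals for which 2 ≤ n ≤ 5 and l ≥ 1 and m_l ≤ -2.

10

For each n in the range, tally the orbitals obeying l ≥ 1 and m_l ≤ -2:
n=3 → 1; n=4 → 3; n=5 → 6.
Total orbitals: 1 + 3 + 6 = 10.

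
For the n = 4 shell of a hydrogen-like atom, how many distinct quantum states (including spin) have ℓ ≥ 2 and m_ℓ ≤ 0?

The n = 4 shell has ℓ = 0 through 3; check each.
The (ℓ, m_ℓ) pairs meeting ℓ ≥ 2 and m_ℓ ≤ 0 give: ℓ=2 → 3; ℓ=3 → 4.
Orbitals: 3 + 4 = 7. Each orbital carries two spin states, so 7 × 2 = 14 states.

14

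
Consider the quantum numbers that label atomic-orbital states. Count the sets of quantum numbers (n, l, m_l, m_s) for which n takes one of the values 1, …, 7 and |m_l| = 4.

Go shell by shell, enumerating (l, m_l) with |m_l| = 4:
n=5 → 2; n=6 → 4; n=7 → 6.
Orbitals: 2 + 4 + 6 = 12. Including both spin states (m_s = ±1/2) gives 2 × 12 = 24 states.

24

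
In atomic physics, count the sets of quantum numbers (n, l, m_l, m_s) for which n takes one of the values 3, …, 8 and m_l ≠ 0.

332

Per-shell orbital counts meeting the constraint:
n=3 → 6; n=4 → 12; n=5 → 20; n=6 → 30; n=7 → 42; n=8 → 56.
Orbitals: 6 + 12 + 20 + 30 + 42 + 56 = 166. Including both spin states (m_s = ±1/2) gives 2 × 166 = 332 states.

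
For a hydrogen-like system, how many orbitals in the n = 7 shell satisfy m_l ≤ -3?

10

Go through l = 0, …, 6 (the values permitted for n = 7).
The (l, m_l) pairs meeting m_l ≤ -3 give: l=3 → 1; l=4 → 2; l=5 → 3; l=6 → 4.
Total orbitals: 1 + 2 + 3 + 4 = 10.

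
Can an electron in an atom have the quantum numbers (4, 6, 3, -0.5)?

Not allowed

The orbital quantum number must satisfy 0 ≤ ℓ ≤ n−1. With n = 4 the allowed ℓ values are 0, 1, 2, 3, so ℓ = 6 is out of range.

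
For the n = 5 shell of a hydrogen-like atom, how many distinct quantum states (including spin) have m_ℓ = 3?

4

The n = 5 shell has ℓ = 0 through 4; check each.
The (ℓ, m_ℓ) pairs meeting m_ℓ = 3 give: ℓ=3 → 1; ℓ=4 → 1.
Orbitals: 1 + 1 = 2. Each orbital carries two spin states, so 2 × 2 = 4 states.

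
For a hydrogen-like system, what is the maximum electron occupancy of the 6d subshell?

A subshell with l = 2 has 2l+1 = 5 orbitals, each holding 2 electrons (spin ±1/2), so 5 × 2 = 10.

10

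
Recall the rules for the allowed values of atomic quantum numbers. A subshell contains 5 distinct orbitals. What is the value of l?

2l+1 = 5 gives l = 2.

l = 2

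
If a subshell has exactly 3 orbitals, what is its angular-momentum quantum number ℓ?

2ℓ+1 = 3 gives ℓ = 1.

ℓ = 1 (p)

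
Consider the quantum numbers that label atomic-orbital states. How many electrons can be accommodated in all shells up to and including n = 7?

Total orbitals = 1² + 2² + 3² + 4² + 5² + 6² + 7² = 140. Doubling for spin gives 280 electrons.

280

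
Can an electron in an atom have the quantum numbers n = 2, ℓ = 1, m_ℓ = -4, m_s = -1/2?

Invalid

The magnetic quantum number must satisfy −ℓ ≤ m_ℓ ≤ ℓ. With ℓ = 1, m_ℓ can only be -1, 0, 1, so m_ℓ = -4 is forbidden.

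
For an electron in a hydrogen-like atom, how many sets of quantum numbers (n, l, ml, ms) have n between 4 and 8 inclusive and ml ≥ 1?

Per-shell orbital counts meeting the constraint:
n=4 → 6; n=5 → 10; n=6 → 15; n=7 → 21; n=8 → 28.
Orbitals: 6 + 10 + 15 + 21 + 28 = 80. Including both spin states (ms = ±1/2) gives 2 × 80 = 160 states.

160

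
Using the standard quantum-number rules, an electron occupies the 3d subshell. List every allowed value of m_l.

The 3d subshell has l = 2, and m_l takes every integer from −l to +l. With l = 2 that gives the 5 values -2, -1, 0, 1, 2.

-2, -1, 0, 1, 2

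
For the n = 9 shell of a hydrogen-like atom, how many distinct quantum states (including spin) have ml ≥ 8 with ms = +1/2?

1

The (l, ml) pairs meeting ml ≥ 8 give: l=8 → 1.
Orbitals: 1. With ms fixed to a single value there is one state per orbital, giving 1 state.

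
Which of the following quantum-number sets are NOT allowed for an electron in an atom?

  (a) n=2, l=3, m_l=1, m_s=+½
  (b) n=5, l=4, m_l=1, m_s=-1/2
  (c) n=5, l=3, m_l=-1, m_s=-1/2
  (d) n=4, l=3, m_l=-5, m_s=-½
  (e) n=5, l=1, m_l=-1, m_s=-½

(a) has l = 3 ≥ n = 2, violating 0 ≤ l ≤ n−1.
(d) has |m_l| = 5 > l = 3, violating −l ≤ m_l ≤ l.
The remaining sets (b), (c), (e) satisfy all four rules.

(a) and (d)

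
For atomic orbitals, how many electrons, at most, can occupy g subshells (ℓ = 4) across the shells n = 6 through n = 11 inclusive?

108

A g subshell (ℓ = 4) exists for every n ≥ 5, so shells n = 6, 7, 8, 9, 10, 11 each contribute one — 6 subshells.
Since each g subshell holds 2(2·4+1) = 18 electrons, the total is 6 × 18 = 108.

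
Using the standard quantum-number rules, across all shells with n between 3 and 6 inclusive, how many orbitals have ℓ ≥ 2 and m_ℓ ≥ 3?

10

For each n in the range, tally the orbitals obeying ℓ ≥ 2 and m_ℓ ≥ 3:
n=4 → 1; n=5 → 3; n=6 → 6.
Total orbitals: 1 + 3 + 6 = 10.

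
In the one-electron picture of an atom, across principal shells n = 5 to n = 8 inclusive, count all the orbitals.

Shell n has n² orbitals: 5²=25 + 6²=36 + 7²=49 + 8²=64 = 174 orbitals.

174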